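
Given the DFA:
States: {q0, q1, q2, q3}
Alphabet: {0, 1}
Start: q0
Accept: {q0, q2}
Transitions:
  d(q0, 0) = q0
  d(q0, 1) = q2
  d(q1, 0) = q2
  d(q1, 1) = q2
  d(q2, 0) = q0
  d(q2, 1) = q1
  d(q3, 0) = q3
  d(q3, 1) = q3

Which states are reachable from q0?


BFS from q0:
  layer 0: {q0}
  layer 1: {q2}
  layer 2: {q1}

{q0, q1, q2}


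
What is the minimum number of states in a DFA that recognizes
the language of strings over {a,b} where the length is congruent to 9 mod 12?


States track (length) mod 12.
Need 12 states: one per remainder 0..11; accept = remainder 9.

12


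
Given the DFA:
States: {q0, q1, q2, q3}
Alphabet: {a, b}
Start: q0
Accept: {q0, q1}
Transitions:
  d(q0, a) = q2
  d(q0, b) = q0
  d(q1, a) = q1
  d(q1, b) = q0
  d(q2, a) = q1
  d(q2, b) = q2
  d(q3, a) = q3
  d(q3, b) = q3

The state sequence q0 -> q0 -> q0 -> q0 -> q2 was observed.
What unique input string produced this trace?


Trace back each transition to find the symbol:
  q0 --[b]--> q0
  q0 --[b]--> q0
  q0 --[b]--> q0
  q0 --[a]--> q2

"bbba"


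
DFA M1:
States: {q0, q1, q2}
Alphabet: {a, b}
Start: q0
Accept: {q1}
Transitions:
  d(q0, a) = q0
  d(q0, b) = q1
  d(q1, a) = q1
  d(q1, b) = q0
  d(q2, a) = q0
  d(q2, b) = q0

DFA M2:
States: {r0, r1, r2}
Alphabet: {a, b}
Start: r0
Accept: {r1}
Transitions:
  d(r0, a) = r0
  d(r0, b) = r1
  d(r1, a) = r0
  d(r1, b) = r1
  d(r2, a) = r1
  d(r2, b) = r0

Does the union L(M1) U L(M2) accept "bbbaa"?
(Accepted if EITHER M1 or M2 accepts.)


M1: final=q1 accepted=True
M2: final=r0 accepted=False

Yes, union accepts


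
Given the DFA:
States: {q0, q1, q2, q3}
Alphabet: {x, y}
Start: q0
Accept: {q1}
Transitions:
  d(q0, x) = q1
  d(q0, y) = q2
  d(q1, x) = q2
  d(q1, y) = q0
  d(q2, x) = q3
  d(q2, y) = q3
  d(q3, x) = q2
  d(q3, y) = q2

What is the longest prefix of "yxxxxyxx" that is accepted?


Run the DFA, marking each prefix where the state is accepting:
  "" -> q0 [reject]
  "y" -> q2 [reject]
  "yx" -> q3 [reject]
  "yxx" -> q2 [reject]
  "yxxx" -> q3 [reject]
  "yxxxx" -> q2 [reject]
  "yxxxxy" -> q3 [reject]
  "yxxxxyx" -> q2 [reject]
  "yxxxxyxx" -> q3 [reject]

No prefix is accepted


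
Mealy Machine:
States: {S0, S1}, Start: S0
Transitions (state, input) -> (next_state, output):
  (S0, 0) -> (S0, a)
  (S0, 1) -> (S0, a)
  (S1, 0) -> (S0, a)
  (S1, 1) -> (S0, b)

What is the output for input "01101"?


Step-by-step:
  (S0, 0) -> (S0, a)
  (S0, 1) -> (S0, a)
  (S0, 1) -> (S0, a)
  (S0, 0) -> (S0, a)
  (S0, 1) -> (S0, a)

"aaaaa"


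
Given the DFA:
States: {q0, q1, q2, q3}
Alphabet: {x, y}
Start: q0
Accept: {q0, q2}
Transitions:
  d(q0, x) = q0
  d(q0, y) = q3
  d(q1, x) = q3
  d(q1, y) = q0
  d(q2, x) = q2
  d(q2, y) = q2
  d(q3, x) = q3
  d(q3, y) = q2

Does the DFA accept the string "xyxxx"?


Trace: q0 -> q0 -> q3 -> q3 -> q3 -> q3
Final state: q3
Accept states: {q0, q2}

No, rejected (final state q3 is not an accept state)


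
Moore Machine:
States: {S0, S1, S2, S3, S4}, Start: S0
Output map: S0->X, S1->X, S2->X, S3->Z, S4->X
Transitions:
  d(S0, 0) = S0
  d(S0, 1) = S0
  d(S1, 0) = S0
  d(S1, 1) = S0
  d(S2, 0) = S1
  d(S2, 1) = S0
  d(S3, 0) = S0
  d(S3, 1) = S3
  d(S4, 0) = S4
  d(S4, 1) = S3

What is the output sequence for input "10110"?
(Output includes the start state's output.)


Start: S0 (output X)
  --1--> S0 (output X)
  --0--> S0 (output X)
  --1--> S0 (output X)
  --1--> S0 (output X)
  --0--> S0 (output X)

"XXXXXX"


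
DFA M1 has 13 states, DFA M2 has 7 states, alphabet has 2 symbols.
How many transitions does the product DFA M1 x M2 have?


Product DFA has 13 * 7 = 91 states.
Each has 2 transitions: 91 * 2 = 182

182


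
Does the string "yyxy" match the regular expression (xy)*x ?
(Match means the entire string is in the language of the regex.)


|string| = 4; first = 'y'; last = 'y'

No, "yyxy" does not match (xy)*x


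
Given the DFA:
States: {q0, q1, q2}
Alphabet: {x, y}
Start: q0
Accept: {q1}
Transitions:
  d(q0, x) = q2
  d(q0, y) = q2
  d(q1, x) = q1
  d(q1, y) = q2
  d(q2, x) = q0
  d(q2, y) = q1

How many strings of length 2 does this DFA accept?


Enumerating all length-2 strings:
  "xx" -> q0 [reject]
  "xy" -> q1 [accept]
  "yx" -> q0 [reject]
  "yy" -> q1 [accept]

2 out of 4


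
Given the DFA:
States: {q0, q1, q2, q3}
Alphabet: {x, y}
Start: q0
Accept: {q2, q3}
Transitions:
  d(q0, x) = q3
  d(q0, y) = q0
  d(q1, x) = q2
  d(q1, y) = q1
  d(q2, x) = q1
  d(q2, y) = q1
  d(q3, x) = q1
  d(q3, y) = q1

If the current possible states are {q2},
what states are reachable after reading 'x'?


Apply transition on 'x' from each current state:
  d(q2, x) = q1

{q1}


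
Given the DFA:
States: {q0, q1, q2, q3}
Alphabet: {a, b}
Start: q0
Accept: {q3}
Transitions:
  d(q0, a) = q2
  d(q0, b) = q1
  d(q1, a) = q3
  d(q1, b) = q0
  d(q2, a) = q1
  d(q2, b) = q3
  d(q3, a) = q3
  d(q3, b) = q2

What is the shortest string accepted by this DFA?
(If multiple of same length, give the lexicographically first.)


BFS by string length (lex-first path to each state shown):
  len 0: q0<-""
  len 1: q1<-"b", q2<-"a"
  len 2: q0<-"bb", q1<-"aa", q3<-"ab"
Found accept state at length 2.

"ab"


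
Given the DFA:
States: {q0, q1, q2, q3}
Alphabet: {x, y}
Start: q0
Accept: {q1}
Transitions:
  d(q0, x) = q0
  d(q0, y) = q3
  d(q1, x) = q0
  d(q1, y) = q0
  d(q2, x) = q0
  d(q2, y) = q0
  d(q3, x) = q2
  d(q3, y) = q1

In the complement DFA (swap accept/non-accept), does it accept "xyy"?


Trace: q0 -> q0 -> q3 -> q1
Final: q1
Original accept: {q1}
Complement: q1 is in original accept

No, complement rejects (original accepts)


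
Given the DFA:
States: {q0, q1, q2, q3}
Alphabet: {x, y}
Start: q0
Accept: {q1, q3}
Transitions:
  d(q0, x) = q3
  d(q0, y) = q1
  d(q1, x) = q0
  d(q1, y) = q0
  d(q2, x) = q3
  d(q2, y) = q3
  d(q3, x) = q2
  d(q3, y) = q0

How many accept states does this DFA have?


Accept states listed: {q1, q3}
Counting: q1(1) q3(2)

2


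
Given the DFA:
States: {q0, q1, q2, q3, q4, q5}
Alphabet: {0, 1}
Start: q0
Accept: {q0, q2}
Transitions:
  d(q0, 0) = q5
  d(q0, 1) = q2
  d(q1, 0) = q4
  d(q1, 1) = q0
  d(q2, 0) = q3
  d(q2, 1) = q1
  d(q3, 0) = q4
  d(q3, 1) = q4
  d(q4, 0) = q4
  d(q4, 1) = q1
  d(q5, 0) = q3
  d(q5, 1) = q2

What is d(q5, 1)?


Looking up transition d(q5, 1)

q2


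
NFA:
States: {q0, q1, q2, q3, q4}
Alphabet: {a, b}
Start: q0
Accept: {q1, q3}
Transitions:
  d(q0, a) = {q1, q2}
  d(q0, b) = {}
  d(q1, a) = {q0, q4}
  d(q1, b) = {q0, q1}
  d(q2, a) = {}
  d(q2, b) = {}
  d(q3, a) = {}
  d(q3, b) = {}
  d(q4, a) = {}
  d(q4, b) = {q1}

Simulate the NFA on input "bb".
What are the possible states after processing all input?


Start: {q0}
  --b--> {}
  --b--> {}

{} (empty set, no valid transitions)


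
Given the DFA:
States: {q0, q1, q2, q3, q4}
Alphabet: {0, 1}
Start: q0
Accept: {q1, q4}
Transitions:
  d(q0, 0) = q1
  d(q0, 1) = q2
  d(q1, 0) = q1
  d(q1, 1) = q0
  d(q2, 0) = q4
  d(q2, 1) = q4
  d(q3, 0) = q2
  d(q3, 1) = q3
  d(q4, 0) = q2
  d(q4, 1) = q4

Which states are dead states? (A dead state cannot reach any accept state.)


Forward reachability from each state:
  q0 -> reaches accept state q1 (live)
  q1 -> reaches accept state q1 (live)
  q2 -> reaches accept state q4 (live)
  q3 -> reaches accept state q4 (live)
  q4 -> reaches accept state q4 (live)

None (all states can reach an accept state)


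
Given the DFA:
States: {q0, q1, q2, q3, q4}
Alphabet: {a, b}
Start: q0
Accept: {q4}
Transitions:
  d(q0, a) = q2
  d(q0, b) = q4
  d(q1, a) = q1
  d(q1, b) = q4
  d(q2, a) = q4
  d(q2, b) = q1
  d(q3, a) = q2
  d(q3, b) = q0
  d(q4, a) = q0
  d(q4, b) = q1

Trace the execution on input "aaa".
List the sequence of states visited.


Input: aaa
d(q0, a) = q2
d(q2, a) = q4
d(q4, a) = q0


q0 -> q2 -> q4 -> q0


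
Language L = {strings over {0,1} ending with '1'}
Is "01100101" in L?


last symbol = '1'

Yes, "01100101" is in L


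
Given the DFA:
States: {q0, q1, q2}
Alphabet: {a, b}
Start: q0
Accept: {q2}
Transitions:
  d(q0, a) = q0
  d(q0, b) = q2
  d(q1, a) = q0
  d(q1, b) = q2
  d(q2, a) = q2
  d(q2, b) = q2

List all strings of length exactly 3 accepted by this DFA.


All strings of length 3: 8 total
Accepted: 7

"aab", "aba", "abb", "baa", "bab", "bba", "bbb"


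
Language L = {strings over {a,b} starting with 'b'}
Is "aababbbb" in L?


first symbol = 'a'

No, "aababbbb" is not in L


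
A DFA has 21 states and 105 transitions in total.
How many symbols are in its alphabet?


Each state has exactly one transition per symbol.
|alphabet| = transitions / states = 105 / 21 = 5

5


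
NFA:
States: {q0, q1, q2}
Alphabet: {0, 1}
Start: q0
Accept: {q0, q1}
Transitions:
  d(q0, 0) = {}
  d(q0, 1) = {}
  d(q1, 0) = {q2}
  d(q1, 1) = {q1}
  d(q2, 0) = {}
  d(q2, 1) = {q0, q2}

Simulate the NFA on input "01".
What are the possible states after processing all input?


Start: {q0}
  --0--> {}
  --1--> {}

{} (empty set, no valid transitions)


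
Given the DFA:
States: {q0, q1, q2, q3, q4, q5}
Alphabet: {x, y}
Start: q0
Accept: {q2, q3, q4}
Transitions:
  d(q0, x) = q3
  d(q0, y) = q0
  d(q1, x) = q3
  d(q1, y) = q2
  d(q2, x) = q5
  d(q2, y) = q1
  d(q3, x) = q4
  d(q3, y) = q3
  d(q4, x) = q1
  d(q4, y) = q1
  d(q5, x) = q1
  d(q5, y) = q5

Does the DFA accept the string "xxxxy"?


Trace: q0 -> q3 -> q4 -> q1 -> q3 -> q3
Final state: q3
Accept states: {q2, q3, q4}

Yes, accepted (final state q3 is an accept state)


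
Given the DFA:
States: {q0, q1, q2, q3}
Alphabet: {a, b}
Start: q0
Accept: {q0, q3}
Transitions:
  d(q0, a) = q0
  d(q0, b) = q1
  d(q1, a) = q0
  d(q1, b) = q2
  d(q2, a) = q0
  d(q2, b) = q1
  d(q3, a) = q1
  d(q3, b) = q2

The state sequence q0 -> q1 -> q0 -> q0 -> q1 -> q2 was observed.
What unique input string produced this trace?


Trace back each transition to find the symbol:
  q0 --[b]--> q1
  q1 --[a]--> q0
  q0 --[a]--> q0
  q0 --[b]--> q1
  q1 --[b]--> q2

"baabb"


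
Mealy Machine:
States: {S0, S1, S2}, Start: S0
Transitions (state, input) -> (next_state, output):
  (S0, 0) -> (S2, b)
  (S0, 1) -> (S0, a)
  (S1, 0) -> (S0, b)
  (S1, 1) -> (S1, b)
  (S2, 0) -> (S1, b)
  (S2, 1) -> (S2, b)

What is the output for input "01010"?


Step-by-step:
  (S0, 0) -> (S2, b)
  (S2, 1) -> (S2, b)
  (S2, 0) -> (S1, b)
  (S1, 1) -> (S1, b)
  (S1, 0) -> (S0, b)

"bbbbb"


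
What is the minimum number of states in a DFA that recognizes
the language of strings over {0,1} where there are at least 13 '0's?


States: count = 0, 1, ..., 12, and a final '>= 13' state.
Total: 13 + 1 = 14. Accept = '>= 13' state.

14


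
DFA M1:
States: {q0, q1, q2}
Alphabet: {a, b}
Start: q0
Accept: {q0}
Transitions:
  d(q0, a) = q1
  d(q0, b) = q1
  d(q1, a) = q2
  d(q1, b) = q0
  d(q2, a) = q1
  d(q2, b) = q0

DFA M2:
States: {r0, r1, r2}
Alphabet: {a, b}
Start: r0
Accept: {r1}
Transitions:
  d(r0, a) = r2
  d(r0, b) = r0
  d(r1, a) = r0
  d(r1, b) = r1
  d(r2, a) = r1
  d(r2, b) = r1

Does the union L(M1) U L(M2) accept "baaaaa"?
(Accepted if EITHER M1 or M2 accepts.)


M1: final=q2 accepted=False
M2: final=r1 accepted=True

Yes, union accepts


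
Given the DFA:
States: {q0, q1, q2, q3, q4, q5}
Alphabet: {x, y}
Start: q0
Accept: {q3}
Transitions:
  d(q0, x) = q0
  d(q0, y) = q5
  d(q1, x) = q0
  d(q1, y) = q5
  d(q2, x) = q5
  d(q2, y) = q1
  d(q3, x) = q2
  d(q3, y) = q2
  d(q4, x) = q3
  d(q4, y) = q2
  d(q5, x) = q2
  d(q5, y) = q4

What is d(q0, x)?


Looking up transition d(q0, x)

q0


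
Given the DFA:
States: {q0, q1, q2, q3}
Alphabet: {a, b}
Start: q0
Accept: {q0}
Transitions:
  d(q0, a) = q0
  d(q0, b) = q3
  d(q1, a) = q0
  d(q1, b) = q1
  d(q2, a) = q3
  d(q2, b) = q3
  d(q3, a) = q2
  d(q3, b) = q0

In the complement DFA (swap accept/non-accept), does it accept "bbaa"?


Trace: q0 -> q3 -> q0 -> q0 -> q0
Final: q0
Original accept: {q0}
Complement: q0 is in original accept

No, complement rejects (original accepts)


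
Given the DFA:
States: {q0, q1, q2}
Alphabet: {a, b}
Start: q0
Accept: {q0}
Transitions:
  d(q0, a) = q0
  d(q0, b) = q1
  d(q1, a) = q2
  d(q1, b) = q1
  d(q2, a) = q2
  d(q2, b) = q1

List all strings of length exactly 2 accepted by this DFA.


All strings of length 2: 4 total
Accepted: 1

"aa"


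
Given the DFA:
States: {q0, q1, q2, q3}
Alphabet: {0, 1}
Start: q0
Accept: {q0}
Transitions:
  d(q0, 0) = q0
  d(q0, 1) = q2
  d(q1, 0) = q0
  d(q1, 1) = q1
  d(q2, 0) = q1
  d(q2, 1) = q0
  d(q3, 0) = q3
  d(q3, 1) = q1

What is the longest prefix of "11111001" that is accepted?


Run the DFA, marking each prefix where the state is accepting:
  "" -> q0 [accept]
  "1" -> q2 [reject]
  "11" -> q0 [accept]
  "111" -> q2 [reject]
  "1111" -> q0 [accept]
  "11111" -> q2 [reject]
  "111110" -> q1 [reject]
  "1111100" -> q0 [accept]
  "11111001" -> q2 [reject]

"1111100"


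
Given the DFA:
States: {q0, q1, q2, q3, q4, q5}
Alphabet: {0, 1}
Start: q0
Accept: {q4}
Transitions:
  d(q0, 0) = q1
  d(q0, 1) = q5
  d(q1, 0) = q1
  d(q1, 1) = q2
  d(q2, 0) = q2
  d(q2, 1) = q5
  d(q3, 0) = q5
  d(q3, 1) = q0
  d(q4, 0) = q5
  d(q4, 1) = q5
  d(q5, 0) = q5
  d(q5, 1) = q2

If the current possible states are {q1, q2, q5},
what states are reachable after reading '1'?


Apply transition on '1' from each current state:
  d(q1, 1) = q2
  d(q2, 1) = q5
  d(q5, 1) = q2

{q2, q5}


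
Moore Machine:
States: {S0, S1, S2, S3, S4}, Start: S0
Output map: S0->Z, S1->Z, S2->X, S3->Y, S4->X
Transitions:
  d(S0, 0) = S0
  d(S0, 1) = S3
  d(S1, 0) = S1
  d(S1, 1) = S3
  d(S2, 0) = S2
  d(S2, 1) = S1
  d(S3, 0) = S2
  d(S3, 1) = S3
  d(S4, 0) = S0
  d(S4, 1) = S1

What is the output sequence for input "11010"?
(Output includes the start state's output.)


Start: S0 (output Z)
  --1--> S3 (output Y)
  --1--> S3 (output Y)
  --0--> S2 (output X)
  --1--> S1 (output Z)
  --0--> S1 (output Z)

"ZYYXZZ"


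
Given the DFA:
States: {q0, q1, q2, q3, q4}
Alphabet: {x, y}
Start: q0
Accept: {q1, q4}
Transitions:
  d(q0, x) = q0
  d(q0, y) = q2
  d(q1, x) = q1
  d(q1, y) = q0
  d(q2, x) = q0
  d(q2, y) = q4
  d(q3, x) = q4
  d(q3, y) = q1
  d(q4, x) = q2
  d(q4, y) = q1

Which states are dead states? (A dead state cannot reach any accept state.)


Forward reachability from each state:
  q0 -> reaches accept state q1 (live)
  q1 -> reaches accept state q1 (live)
  q2 -> reaches accept state q1 (live)
  q3 -> reaches accept state q1 (live)
  q4 -> reaches accept state q1 (live)

None (all states can reach an accept state)


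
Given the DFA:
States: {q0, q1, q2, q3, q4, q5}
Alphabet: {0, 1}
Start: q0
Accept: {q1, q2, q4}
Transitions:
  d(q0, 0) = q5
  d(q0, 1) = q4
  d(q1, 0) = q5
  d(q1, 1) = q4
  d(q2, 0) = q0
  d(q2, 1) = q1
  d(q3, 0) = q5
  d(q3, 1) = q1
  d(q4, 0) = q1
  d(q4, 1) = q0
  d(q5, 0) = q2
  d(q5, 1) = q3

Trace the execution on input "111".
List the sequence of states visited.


Input: 111
d(q0, 1) = q4
d(q4, 1) = q0
d(q0, 1) = q4


q0 -> q4 -> q0 -> q4


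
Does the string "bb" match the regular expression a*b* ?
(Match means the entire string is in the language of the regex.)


|string| = 2; first = 'b'; last = 'b'

Yes, "bb" matches a*b*


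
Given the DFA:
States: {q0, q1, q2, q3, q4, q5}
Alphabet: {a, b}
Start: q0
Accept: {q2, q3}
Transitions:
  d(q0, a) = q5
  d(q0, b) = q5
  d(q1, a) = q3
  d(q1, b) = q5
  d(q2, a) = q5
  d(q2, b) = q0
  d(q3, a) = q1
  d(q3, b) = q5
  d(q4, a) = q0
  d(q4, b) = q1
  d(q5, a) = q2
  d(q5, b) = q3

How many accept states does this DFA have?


Accept states listed: {q2, q3}
Counting: q2(1) q3(2)

2


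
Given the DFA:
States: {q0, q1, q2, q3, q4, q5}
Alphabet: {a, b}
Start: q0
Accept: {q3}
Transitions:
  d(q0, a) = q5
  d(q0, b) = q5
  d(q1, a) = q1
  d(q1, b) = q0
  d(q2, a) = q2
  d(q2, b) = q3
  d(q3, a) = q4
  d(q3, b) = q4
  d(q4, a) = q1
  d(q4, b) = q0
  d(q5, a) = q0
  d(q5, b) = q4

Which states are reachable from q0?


BFS from q0:
  layer 0: {q0}
  layer 1: {q5}
  layer 2: {q4}
  layer 3: {q1}

{q0, q1, q4, q5}


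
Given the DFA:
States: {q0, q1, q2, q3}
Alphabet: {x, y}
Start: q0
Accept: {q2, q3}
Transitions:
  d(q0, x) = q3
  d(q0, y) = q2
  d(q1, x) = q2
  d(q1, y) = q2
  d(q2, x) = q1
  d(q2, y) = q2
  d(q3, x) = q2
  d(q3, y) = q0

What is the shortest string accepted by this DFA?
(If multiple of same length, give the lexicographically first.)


BFS by string length (lex-first path to each state shown):
  len 0: q0<-""
  len 1: q2<-"y", q3<-"x"
Found accept state at length 1.

"x"


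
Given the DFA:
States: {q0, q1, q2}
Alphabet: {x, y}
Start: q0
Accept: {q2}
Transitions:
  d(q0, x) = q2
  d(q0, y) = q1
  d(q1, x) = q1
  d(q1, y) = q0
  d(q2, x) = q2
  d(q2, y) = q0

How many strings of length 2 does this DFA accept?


Enumerating all length-2 strings:
  "xx" -> q2 [accept]
  "xy" -> q0 [reject]
  "yx" -> q1 [reject]
  "yy" -> q0 [reject]

1 out of 4


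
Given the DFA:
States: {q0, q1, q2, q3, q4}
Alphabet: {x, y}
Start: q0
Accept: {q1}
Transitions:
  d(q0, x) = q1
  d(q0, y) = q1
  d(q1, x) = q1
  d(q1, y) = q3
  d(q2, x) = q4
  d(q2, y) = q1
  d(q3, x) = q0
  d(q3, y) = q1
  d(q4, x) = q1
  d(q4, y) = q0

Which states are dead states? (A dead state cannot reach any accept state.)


Forward reachability from each state:
  q0 -> reaches accept state q1 (live)
  q1 -> reaches accept state q1 (live)
  q2 -> reaches accept state q1 (live)
  q3 -> reaches accept state q1 (live)
  q4 -> reaches accept state q1 (live)

None (all states can reach an accept state)


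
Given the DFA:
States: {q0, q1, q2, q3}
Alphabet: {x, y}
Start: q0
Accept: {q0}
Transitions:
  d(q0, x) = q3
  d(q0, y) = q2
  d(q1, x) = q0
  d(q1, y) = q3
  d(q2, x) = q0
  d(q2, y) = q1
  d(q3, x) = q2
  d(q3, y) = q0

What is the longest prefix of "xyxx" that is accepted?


Run the DFA, marking each prefix where the state is accepting:
  "" -> q0 [accept]
  "x" -> q3 [reject]
  "xy" -> q0 [accept]
  "xyx" -> q3 [reject]
  "xyxx" -> q2 [reject]

"xy"


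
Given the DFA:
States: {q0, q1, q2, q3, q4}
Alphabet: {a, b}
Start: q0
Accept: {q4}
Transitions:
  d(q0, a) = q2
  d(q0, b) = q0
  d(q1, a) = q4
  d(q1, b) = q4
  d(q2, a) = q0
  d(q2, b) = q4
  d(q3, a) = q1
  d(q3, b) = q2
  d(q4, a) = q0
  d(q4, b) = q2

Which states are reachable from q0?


BFS from q0:
  layer 0: {q0}
  layer 1: {q2}
  layer 2: {q4}

{q0, q2, q4}


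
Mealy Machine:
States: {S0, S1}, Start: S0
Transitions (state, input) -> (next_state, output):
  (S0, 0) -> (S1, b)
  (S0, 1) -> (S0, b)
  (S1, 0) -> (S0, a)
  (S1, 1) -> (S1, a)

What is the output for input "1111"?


Step-by-step:
  (S0, 1) -> (S0, b)
  (S0, 1) -> (S0, b)
  (S0, 1) -> (S0, b)
  (S0, 1) -> (S0, b)

"bbbb"


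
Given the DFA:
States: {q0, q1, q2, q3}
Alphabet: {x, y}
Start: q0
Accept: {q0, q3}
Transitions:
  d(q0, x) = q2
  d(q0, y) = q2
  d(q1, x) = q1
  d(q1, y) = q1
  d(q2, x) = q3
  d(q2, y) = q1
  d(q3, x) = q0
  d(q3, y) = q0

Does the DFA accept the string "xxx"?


Trace: q0 -> q2 -> q3 -> q0
Final state: q0
Accept states: {q0, q3}

Yes, accepted (final state q0 is an accept state)


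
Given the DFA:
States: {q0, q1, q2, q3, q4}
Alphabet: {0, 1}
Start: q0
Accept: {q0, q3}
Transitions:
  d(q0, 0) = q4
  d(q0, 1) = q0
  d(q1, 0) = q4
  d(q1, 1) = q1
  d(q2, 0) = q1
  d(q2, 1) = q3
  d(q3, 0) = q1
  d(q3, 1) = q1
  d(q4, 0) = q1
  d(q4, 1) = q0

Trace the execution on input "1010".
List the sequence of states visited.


Input: 1010
d(q0, 1) = q0
d(q0, 0) = q4
d(q4, 1) = q0
d(q0, 0) = q4


q0 -> q0 -> q4 -> q0 -> q4


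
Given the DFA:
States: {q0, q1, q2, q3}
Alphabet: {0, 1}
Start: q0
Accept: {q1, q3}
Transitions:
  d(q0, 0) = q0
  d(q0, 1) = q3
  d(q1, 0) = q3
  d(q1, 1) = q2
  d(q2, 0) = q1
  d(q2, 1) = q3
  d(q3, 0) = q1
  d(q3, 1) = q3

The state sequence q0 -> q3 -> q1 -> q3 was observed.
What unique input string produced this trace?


Trace back each transition to find the symbol:
  q0 --[1]--> q3
  q3 --[0]--> q1
  q1 --[0]--> q3

"100"


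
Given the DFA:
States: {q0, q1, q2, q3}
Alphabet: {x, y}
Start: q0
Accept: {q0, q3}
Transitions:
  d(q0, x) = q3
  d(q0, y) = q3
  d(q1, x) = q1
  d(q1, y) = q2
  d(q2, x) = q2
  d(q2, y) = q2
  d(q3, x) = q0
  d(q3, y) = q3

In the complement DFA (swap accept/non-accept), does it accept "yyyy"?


Trace: q0 -> q3 -> q3 -> q3 -> q3
Final: q3
Original accept: {q0, q3}
Complement: q3 is in original accept

No, complement rejects (original accepts)


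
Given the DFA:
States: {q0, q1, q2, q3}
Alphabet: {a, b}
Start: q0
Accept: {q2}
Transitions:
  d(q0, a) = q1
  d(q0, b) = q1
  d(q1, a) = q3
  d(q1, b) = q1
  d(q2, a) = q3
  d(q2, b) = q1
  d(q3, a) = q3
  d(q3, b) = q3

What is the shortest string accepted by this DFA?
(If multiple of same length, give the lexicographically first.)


BFS by string length (lex-first path to each state shown):
  len 0: q0<-""
  len 1: q1<-"a"
  len 2: q1<-"ab", q3<-"aa"
  len 3: q1<-"abb", q3<-"aaa"
  len 4: q1<-"abbb", q3<-"aaaa"
  len 5: q1<-"abbbb", q3<-"aaaaa"
  len 6: q1<-"abbbbb", q3<-"aaaaaa"
  len 7: q1<-"abbbbbb", q3<-"aaaaaaa"
  len 8: q1<-"abbbbbbb", q3<-"aaaaaaaa"

No string accepted (empty language)


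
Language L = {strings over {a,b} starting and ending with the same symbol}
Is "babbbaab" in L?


first = 'b', last = 'b'

Yes, "babbbaab" is in L


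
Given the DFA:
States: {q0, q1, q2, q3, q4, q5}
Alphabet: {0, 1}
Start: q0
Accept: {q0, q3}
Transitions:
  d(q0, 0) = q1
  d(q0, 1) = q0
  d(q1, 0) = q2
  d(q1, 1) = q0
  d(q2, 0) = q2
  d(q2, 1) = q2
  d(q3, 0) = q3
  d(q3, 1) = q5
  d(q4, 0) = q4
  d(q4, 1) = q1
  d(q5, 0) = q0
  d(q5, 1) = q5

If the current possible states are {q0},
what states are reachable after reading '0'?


Apply transition on '0' from each current state:
  d(q0, 0) = q1

{q1}


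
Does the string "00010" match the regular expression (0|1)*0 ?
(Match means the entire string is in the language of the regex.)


|string| = 5; first = '0'; last = '0'

Yes, "00010" matches (0|1)*0


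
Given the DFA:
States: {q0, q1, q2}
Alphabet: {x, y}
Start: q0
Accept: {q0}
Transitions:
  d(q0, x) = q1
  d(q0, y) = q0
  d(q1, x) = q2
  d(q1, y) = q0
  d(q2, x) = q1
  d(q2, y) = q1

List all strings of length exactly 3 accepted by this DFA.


All strings of length 3: 8 total
Accepted: 3

"xyy", "yxy", "yyy"


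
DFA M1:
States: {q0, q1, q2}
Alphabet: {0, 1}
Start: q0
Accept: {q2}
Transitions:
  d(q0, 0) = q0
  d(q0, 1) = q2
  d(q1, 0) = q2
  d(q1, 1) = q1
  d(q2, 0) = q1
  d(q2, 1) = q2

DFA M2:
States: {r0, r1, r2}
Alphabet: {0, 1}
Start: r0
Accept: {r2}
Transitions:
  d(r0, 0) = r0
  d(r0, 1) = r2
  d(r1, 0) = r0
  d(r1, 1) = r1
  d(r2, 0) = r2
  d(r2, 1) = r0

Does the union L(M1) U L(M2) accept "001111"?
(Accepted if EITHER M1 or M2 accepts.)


M1: final=q2 accepted=True
M2: final=r0 accepted=False

Yes, union accepts


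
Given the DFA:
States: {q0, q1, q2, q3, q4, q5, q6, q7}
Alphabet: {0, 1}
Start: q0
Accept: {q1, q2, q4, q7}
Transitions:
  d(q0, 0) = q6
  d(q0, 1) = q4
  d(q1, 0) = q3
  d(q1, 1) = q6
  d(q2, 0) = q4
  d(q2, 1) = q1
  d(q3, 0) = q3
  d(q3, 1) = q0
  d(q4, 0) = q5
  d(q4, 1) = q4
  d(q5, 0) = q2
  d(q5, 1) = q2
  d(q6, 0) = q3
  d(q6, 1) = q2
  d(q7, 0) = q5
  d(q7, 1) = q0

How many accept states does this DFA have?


Accept states listed: {q1, q2, q4, q7}
Counting: q1(1) q2(2) q4(3) q7(4)

4


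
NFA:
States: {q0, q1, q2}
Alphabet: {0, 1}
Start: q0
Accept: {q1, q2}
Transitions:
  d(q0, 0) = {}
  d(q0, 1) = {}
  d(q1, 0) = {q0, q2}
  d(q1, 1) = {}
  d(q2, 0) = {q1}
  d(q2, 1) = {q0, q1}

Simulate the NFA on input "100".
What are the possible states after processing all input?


Start: {q0}
  --1--> {}
  --0--> {}
  --0--> {}

{} (empty set, no valid transitions)


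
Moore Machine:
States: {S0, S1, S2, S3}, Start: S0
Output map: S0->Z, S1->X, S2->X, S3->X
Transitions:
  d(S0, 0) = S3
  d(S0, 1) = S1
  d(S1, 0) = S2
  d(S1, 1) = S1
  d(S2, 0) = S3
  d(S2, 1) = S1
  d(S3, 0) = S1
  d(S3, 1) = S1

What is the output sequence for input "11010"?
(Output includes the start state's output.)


Start: S0 (output Z)
  --1--> S1 (output X)
  --1--> S1 (output X)
  --0--> S2 (output X)
  --1--> S1 (output X)
  --0--> S2 (output X)

"ZXXXXX"


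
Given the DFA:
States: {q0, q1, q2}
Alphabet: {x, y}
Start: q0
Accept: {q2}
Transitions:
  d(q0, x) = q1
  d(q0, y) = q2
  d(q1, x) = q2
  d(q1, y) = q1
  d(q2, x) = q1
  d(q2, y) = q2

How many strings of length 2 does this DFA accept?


Enumerating all length-2 strings:
  "xx" -> q2 [accept]
  "xy" -> q1 [reject]
  "yx" -> q1 [reject]
  "yy" -> q2 [accept]

2 out of 4


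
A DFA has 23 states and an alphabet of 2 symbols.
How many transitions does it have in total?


Each state has exactly one transition per symbol.
23 * 2 = 46

46


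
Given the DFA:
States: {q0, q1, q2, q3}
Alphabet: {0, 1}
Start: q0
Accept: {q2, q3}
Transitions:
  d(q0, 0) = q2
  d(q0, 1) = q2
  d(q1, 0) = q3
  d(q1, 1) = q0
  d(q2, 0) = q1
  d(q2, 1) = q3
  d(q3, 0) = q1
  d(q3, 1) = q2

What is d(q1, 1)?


Looking up transition d(q1, 1)

q0


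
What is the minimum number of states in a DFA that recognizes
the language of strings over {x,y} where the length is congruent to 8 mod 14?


States track (length) mod 14.
Need 14 states: one per remainder 0..13; accept = remainder 8.

14


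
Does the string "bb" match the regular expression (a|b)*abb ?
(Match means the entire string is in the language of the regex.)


|string| = 2; first = 'b'; last = 'b'

No, "bb" does not match (a|b)*abb


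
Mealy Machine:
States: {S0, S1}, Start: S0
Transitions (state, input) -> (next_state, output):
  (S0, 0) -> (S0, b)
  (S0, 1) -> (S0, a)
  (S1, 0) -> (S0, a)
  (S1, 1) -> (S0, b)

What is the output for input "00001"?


Step-by-step:
  (S0, 0) -> (S0, b)
  (S0, 0) -> (S0, b)
  (S0, 0) -> (S0, b)
  (S0, 0) -> (S0, b)
  (S0, 1) -> (S0, a)

"bbbba"


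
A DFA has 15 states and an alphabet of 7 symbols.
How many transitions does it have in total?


Each state has exactly one transition per symbol.
15 * 7 = 105

105


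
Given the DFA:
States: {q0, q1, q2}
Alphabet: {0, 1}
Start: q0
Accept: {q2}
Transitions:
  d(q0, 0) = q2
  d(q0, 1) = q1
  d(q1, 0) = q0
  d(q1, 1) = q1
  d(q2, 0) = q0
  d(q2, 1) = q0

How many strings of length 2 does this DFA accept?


Enumerating all length-2 strings:
  "00" -> q0 [reject]
  "01" -> q0 [reject]
  "10" -> q0 [reject]
  "11" -> q1 [reject]

0 out of 4


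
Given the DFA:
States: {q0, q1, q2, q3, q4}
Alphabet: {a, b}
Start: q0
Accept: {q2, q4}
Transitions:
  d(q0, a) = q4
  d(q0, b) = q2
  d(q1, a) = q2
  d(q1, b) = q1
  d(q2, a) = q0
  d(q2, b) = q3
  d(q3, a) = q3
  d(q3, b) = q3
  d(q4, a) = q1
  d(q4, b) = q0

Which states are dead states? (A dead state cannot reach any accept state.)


Forward reachability from each state:
  q0 -> reaches accept state q2 (live)
  q1 -> reaches accept state q2 (live)
  q2 -> reaches accept state q2 (live)
  q3 -> reaches {q3}, no accept state (dead)
  q4 -> reaches accept state q2 (live)

{q3}


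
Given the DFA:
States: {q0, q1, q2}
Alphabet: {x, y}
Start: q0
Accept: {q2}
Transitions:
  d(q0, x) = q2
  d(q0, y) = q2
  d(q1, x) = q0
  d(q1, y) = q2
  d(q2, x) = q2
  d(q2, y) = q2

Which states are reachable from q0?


BFS from q0:
  layer 0: {q0}
  layer 1: {q2}

{q0, q2}


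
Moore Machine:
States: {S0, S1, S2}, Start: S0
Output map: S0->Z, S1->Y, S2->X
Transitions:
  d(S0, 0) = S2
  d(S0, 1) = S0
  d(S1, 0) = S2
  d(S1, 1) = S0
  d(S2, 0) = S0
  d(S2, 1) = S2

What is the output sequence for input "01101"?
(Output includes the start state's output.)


Start: S0 (output Z)
  --0--> S2 (output X)
  --1--> S2 (output X)
  --1--> S2 (output X)
  --0--> S0 (output Z)
  --1--> S0 (output Z)

"ZXXXZZ"


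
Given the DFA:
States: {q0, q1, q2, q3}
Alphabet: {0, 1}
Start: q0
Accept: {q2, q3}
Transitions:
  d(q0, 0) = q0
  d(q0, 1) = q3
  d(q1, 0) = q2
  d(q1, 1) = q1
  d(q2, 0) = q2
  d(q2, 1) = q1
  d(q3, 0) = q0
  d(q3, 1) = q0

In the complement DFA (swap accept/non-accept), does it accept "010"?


Trace: q0 -> q0 -> q3 -> q0
Final: q0
Original accept: {q2, q3}
Complement: q0 is not in original accept

Yes, complement accepts (original rejects)


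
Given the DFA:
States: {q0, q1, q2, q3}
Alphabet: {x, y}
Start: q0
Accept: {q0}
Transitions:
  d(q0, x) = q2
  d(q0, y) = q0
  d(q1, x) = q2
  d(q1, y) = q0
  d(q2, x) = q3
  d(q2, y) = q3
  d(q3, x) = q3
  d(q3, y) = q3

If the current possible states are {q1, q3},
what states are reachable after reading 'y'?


Apply transition on 'y' from each current state:
  d(q1, y) = q0
  d(q3, y) = q3

{q0, q3}


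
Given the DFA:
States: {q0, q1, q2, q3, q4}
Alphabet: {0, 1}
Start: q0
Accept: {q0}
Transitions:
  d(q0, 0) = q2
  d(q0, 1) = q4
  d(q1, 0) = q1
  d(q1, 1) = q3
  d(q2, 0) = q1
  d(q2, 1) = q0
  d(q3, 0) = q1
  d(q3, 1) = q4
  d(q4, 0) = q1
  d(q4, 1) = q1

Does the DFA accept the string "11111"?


Trace: q0 -> q4 -> q1 -> q3 -> q4 -> q1
Final state: q1
Accept states: {q0}

No, rejected (final state q1 is not an accept state)


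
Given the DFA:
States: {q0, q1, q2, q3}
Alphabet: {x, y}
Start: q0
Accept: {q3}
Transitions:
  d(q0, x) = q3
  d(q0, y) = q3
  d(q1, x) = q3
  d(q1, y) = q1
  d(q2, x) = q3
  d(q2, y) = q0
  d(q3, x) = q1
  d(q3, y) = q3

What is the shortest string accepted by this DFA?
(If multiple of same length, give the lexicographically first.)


BFS by string length (lex-first path to each state shown):
  len 0: q0<-""
  len 1: q3<-"x"
Found accept state at length 1.

"x"


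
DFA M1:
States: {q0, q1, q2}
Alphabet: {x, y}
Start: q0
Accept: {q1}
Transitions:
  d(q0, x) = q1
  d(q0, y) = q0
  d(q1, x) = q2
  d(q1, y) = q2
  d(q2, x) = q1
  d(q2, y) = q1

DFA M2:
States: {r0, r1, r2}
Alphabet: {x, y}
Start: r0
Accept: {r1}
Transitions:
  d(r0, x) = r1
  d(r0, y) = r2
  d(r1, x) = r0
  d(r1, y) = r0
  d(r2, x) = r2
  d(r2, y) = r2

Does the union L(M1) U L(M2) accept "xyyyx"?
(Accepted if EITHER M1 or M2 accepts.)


M1: final=q1 accepted=True
M2: final=r2 accepted=False

Yes, union accepts


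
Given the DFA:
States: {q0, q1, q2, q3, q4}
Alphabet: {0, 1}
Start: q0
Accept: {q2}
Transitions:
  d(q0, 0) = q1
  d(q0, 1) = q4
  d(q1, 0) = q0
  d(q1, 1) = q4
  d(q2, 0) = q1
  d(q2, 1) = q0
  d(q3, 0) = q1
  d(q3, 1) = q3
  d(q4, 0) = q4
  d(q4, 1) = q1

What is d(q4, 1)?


Looking up transition d(q4, 1)

q1


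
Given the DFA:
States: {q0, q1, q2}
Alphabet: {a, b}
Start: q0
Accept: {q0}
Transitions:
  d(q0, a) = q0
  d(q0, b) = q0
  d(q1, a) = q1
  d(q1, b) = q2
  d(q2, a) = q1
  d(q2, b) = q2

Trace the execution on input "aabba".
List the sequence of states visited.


Input: aabba
d(q0, a) = q0
d(q0, a) = q0
d(q0, b) = q0
d(q0, b) = q0
d(q0, a) = q0


q0 -> q0 -> q0 -> q0 -> q0 -> q0


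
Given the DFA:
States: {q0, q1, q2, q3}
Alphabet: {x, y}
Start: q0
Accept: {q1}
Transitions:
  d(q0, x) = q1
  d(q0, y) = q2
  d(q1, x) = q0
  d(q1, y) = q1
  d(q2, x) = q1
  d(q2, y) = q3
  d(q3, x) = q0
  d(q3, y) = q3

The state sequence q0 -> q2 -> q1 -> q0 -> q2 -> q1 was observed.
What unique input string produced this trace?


Trace back each transition to find the symbol:
  q0 --[y]--> q2
  q2 --[x]--> q1
  q1 --[x]--> q0
  q0 --[y]--> q2
  q2 --[x]--> q1

"yxxyx"


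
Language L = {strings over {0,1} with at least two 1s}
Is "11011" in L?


count('1') = 4

Yes, "11011" is in L


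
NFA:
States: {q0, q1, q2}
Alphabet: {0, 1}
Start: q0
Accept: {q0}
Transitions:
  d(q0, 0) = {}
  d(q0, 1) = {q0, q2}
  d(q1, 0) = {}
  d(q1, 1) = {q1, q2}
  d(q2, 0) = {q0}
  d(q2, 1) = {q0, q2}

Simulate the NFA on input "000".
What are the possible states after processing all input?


Start: {q0}
  --0--> {}
  --0--> {}
  --0--> {}

{} (empty set, no valid transitions)


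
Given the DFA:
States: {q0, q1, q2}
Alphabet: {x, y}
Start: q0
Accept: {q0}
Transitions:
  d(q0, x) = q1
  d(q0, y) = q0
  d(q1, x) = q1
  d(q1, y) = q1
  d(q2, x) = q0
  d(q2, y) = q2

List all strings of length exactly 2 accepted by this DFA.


All strings of length 2: 4 total
Accepted: 1

"yy"


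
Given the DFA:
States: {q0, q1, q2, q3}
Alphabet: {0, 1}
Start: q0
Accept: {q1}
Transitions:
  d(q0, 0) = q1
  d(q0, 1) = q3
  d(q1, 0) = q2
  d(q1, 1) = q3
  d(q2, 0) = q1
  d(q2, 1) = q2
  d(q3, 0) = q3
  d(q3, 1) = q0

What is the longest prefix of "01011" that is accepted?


Run the DFA, marking each prefix where the state is accepting:
  "" -> q0 [reject]
  "0" -> q1 [accept]
  "01" -> q3 [reject]
  "010" -> q3 [reject]
  "0101" -> q0 [reject]
  "01011" -> q3 [reject]

"0"


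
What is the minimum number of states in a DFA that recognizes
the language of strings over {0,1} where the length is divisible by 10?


States track (length) mod 10.
Need 10 states: one per remainder 0..9; accept = remainder 0.

10


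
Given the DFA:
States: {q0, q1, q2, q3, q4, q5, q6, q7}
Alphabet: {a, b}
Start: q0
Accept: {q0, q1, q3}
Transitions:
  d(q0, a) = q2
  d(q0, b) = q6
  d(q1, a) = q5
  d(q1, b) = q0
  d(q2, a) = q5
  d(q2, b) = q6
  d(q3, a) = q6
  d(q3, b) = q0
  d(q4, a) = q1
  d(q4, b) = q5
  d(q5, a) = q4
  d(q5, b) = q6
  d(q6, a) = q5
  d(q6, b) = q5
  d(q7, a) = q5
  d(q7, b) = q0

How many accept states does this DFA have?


Accept states listed: {q0, q1, q3}
Counting: q0(1) q1(2) q3(3)

3


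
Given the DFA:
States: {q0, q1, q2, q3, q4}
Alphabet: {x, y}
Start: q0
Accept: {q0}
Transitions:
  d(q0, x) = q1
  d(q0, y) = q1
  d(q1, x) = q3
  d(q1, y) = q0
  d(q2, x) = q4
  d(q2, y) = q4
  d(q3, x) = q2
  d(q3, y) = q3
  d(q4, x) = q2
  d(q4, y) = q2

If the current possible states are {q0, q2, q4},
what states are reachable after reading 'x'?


Apply transition on 'x' from each current state:
  d(q0, x) = q1
  d(q2, x) = q4
  d(q4, x) = q2

{q1, q2, q4}


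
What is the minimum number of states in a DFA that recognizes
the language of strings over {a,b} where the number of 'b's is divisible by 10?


States track (count of 'b') mod 10.
Need 10 states: one per remainder 0..9; accept = remainder 0.

10


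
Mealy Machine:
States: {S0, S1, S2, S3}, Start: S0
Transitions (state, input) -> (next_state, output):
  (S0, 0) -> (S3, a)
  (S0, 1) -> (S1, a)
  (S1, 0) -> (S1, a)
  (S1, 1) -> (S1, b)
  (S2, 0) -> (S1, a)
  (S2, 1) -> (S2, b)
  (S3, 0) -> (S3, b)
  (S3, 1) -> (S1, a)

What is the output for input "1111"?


Step-by-step:
  (S0, 1) -> (S1, a)
  (S1, 1) -> (S1, b)
  (S1, 1) -> (S1, b)
  (S1, 1) -> (S1, b)

"abbb"


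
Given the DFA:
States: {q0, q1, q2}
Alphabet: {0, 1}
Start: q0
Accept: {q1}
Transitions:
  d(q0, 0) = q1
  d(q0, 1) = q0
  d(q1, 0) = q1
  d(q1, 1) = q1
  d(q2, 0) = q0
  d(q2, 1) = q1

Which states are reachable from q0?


BFS from q0:
  layer 0: {q0}
  layer 1: {q1}

{q0, q1}


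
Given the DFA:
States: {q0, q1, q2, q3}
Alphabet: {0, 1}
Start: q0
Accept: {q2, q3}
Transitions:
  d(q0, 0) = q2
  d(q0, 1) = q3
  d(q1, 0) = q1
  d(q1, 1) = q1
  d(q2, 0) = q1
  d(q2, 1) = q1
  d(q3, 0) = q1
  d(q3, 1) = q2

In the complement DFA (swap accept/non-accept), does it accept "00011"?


Trace: q0 -> q2 -> q1 -> q1 -> q1 -> q1
Final: q1
Original accept: {q2, q3}
Complement: q1 is not in original accept

Yes, complement accepts (original rejects)


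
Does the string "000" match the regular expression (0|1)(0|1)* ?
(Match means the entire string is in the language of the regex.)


|string| = 3; first = '0'; last = '0'

Yes, "000" matches (0|1)(0|1)*


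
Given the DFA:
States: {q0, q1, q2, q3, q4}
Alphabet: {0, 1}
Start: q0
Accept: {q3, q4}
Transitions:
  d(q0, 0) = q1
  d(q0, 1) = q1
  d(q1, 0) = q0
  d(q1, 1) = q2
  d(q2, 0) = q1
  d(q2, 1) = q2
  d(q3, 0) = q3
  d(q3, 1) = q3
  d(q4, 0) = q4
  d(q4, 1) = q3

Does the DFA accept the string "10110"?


Trace: q0 -> q1 -> q0 -> q1 -> q2 -> q1
Final state: q1
Accept states: {q3, q4}

No, rejected (final state q1 is not an accept state)


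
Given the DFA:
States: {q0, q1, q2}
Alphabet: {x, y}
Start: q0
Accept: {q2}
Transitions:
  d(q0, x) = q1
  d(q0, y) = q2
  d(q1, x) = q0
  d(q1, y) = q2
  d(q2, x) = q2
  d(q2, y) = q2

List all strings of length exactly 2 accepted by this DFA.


All strings of length 2: 4 total
Accepted: 3

"xy", "yx", "yy"


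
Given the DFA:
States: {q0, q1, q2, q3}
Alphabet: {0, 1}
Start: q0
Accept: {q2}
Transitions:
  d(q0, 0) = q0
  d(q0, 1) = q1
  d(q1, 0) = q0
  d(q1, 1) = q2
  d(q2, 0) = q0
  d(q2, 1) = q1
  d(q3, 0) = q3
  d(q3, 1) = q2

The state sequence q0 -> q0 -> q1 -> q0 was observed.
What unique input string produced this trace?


Trace back each transition to find the symbol:
  q0 --[0]--> q0
  q0 --[1]--> q1
  q1 --[0]--> q0

"010"


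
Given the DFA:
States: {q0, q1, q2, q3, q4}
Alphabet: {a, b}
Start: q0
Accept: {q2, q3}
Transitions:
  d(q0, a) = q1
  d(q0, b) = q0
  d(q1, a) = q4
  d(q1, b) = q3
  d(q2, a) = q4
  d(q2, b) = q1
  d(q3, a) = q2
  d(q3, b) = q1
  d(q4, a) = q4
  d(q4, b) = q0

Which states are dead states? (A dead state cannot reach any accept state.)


Forward reachability from each state:
  q0 -> reaches accept state q2 (live)
  q1 -> reaches accept state q2 (live)
  q2 -> reaches accept state q2 (live)
  q3 -> reaches accept state q2 (live)
  q4 -> reaches accept state q2 (live)

None (all states can reach an accept state)


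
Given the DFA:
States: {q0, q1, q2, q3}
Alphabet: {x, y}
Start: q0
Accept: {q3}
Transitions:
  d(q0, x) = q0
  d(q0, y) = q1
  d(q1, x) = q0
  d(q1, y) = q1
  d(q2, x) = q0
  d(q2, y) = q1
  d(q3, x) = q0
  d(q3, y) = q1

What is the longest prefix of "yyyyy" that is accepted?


Run the DFA, marking each prefix where the state is accepting:
  "" -> q0 [reject]
  "y" -> q1 [reject]
  "yy" -> q1 [reject]
  "yyy" -> q1 [reject]
  "yyyy" -> q1 [reject]
  "yyyyy" -> q1 [reject]

No prefix is accepted


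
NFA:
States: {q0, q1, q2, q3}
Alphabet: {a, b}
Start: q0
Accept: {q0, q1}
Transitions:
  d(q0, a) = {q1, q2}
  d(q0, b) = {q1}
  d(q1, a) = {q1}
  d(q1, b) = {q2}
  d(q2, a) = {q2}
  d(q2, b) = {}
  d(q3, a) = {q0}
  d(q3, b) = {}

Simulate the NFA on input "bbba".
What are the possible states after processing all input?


Start: {q0}
  --b--> {q1}
  --b--> {q2}
  --b--> {}
  --a--> {}

{} (empty set, no valid transitions)


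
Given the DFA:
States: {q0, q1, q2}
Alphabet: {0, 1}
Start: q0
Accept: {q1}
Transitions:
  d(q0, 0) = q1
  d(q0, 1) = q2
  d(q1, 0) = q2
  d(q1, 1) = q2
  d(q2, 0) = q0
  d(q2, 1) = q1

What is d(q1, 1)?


Looking up transition d(q1, 1)

q2


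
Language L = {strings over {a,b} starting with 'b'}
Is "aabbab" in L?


first symbol = 'a'

No, "aabbab" is not in L


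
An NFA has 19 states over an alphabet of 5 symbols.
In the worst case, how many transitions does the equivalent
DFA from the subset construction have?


Subset construction: one DFA state per subset of NFA states = 2^19 = 524288 states.
Each DFA state has 5 outgoing transitions: 524288 * 5 = 2621440

2621440


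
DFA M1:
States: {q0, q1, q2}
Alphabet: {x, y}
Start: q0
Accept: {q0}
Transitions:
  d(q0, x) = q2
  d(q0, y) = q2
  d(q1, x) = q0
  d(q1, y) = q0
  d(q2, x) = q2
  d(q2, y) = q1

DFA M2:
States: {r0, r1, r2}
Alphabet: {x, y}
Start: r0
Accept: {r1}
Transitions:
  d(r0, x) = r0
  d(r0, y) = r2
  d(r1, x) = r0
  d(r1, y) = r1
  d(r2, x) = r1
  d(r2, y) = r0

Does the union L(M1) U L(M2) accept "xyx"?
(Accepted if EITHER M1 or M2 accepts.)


M1: final=q0 accepted=True
M2: final=r1 accepted=True

Yes, union accepts


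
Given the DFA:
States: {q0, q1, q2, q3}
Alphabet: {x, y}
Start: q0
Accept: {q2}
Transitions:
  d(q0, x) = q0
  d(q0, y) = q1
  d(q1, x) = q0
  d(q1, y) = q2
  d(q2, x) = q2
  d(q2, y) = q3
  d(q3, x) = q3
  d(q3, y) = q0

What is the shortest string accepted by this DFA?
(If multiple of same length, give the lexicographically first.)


BFS by string length (lex-first path to each state shown):
  len 0: q0<-""
  len 1: q0<-"x", q1<-"y"
  len 2: q0<-"xx", q1<-"xy", q2<-"yy"
Found accept state at length 2.

"yy"


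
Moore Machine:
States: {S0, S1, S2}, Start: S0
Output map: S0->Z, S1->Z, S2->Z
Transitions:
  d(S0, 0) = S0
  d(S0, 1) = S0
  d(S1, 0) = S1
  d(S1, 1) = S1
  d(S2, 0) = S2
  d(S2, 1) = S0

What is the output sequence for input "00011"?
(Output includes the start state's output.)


Start: S0 (output Z)
  --0--> S0 (output Z)
  --0--> S0 (output Z)
  --0--> S0 (output Z)
  --1--> S0 (output Z)
  --1--> S0 (output Z)

"ZZZZZZ"
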